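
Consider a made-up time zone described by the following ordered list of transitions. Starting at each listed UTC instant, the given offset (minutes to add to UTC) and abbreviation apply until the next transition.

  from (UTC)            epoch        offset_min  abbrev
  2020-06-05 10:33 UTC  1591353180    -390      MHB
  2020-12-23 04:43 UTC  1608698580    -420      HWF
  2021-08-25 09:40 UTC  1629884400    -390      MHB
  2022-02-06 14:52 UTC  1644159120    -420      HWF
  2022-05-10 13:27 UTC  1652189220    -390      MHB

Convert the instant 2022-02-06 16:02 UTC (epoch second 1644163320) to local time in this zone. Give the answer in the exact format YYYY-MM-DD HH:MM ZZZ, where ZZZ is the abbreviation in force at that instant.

Query: 2022-02-06 16:02 UTC
Rule 4/5 (HWF, -07:00): 2022-02-06 14:52 UTC ≤ query < 2022-05-10 13:27 UTC
16·60 + 2 - 420 = 542 min
542 = 0·1440 + 542; 542 = 9·60 + 2 → 09:02, same day
→ 2022-02-06 09:02 HWF

2022-02-06 09:02 HWF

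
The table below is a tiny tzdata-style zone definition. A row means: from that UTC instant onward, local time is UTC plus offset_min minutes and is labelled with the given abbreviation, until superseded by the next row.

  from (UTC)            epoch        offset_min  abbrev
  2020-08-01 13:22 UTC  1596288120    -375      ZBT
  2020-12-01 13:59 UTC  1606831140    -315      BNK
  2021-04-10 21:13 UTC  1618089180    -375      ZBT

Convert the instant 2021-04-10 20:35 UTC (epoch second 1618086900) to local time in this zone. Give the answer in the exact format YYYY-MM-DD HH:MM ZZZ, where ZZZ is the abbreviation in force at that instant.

Query: 2021-04-10 20:35 UTC
Rule 2/3 (BNK, -05:15): 2020-12-01 13:59 UTC ≤ query < 2021-04-10 21:13 UTC
20·60 + 35 - 315 = 920 min
920 = 0·1440 + 920; 920 = 15·60 + 20 → 15:20, same day
→ 2021-04-10 15:20 BNK

2021-04-10 15:20 BNK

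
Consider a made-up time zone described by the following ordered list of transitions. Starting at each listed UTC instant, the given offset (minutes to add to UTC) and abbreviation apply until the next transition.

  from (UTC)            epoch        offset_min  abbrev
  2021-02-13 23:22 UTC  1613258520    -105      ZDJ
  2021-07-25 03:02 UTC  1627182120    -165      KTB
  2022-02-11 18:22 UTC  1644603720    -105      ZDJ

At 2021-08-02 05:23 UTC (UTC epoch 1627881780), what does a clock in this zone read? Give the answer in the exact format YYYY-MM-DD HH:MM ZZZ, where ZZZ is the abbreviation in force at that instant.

Query: 2021-08-02 05:23 UTC
Rule 2/3 (KTB, -02:45): 2021-07-25 03:02 UTC ≤ query < 2022-02-11 18:22 UTC
5·60 + 23 - 165 = 158 min
158 = 0·1440 + 158; 158 = 2·60 + 38 → 02:38, same day
→ 2021-08-02 02:38 KTB

2021-08-02 02:38 KTB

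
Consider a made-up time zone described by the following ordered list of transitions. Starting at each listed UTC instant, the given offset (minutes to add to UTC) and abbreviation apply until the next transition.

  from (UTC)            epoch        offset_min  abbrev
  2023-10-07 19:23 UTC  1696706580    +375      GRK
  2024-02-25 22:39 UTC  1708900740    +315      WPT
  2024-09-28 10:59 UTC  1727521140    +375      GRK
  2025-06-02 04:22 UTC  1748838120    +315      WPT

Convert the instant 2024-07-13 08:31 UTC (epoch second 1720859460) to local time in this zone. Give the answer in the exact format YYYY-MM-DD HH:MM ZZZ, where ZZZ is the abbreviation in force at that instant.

2024-07-13 13:46 WPT

Query: 2024-07-13 08:31 UTC
Rule 2/4 (WPT, +05:15): 2024-02-25 22:39 UTC ≤ query < 2024-09-28 10:59 UTC
8·60 + 31 + 315 = 826 min
826 = 0·1440 + 826; 826 = 13·60 + 46 → 13:46, same day
→ 2024-07-13 13:46 WPT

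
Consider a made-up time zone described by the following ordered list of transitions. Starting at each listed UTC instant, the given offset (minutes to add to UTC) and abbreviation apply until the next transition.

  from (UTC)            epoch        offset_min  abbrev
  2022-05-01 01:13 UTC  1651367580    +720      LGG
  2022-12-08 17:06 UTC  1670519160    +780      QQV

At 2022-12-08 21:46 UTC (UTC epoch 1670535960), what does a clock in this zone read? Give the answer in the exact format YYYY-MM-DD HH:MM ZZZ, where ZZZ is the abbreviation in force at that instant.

2022-12-09 10:46 QQV

Query: 2022-12-08 21:46 UTC
Rule 2/2 (QQV, +13:00): 2022-12-08 17:06 UTC ≤ query < +∞
21·60 + 46 + 780 = 2086 min
2086 = 1·1440 + 646; 646 = 10·60 + 46 → 10:46, 2022-12-08 + 1 day = 2022-12-09
→ 2022-12-09 10:46 QQV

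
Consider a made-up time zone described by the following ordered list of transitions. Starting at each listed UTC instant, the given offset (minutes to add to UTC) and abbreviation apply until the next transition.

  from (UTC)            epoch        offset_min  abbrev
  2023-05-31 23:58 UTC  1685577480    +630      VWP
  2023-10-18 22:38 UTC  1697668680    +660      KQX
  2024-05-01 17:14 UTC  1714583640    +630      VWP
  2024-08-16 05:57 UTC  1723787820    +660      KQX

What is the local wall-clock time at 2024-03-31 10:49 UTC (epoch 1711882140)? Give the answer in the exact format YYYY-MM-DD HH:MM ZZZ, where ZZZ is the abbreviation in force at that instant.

2024-03-31 21:49 KQX

Query: 2024-03-31 10:49 UTC
Rule 2/4 (KQX, +11:00): 2023-10-18 22:38 UTC ≤ query < 2024-05-01 17:14 UTC
10·60 + 49 + 660 = 1309 min
1309 = 0·1440 + 1309; 1309 = 21·60 + 49 → 21:49, same day
→ 2024-03-31 21:49 KQX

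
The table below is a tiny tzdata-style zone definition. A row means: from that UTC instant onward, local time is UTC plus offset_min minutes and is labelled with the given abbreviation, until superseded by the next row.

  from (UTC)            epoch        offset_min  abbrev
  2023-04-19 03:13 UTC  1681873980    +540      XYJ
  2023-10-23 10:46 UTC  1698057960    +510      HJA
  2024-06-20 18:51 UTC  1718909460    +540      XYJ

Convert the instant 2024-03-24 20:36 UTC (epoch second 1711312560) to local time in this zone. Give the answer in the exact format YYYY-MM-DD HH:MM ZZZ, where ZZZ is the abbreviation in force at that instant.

Query: 2024-03-24 20:36 UTC
Rule 2/3 (HJA, +08:30): 2023-10-23 10:46 UTC ≤ query < 2024-06-20 18:51 UTC
20·60 + 36 + 510 = 1746 min
1746 = 1·1440 + 306; 306 = 5·60 + 6 → 05:06, 2024-03-24 + 1 day = 2024-03-25
→ 2024-03-25 05:06 HJA

2024-03-25 05:06 HJA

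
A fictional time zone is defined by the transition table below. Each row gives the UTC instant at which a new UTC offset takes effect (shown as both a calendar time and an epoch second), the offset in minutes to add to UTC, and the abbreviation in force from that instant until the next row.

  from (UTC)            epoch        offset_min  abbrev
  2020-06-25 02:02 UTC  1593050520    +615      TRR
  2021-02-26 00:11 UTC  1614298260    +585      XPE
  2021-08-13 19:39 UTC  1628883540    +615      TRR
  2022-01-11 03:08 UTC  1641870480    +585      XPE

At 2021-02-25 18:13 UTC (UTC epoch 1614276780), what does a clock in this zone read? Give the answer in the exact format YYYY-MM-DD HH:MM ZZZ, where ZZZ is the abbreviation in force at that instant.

Query: 2021-02-25 18:13 UTC
Rule 1/4 (TRR, +10:15): 2020-06-25 02:02 UTC ≤ query < 2021-02-26 00:11 UTC
18·60 + 13 + 615 = 1708 min
1708 = 1·1440 + 268; 268 = 4·60 + 28 → 04:28, 2021-02-25 + 1 day = 2021-02-26
→ 2021-02-26 04:28 TRR

2021-02-26 04:28 TRR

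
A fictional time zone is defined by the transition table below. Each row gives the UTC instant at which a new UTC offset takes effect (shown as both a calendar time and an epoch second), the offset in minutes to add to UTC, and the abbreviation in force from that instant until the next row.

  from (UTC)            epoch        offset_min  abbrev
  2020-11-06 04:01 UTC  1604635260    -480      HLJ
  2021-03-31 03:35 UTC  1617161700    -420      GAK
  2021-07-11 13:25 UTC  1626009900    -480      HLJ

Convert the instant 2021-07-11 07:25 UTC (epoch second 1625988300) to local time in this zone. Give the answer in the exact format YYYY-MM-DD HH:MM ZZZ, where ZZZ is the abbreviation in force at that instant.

Query: 2021-07-11 07:25 UTC
Rule 2/3 (GAK, -07:00): 2021-03-31 03:35 UTC ≤ query < 2021-07-11 13:25 UTC
7·60 + 25 - 420 = 25 min
25 = 0·1440 + 25; 25 = 0·60 + 25 → 00:25, same day
→ 2021-07-11 00:25 GAK

2021-07-11 00:25 GAK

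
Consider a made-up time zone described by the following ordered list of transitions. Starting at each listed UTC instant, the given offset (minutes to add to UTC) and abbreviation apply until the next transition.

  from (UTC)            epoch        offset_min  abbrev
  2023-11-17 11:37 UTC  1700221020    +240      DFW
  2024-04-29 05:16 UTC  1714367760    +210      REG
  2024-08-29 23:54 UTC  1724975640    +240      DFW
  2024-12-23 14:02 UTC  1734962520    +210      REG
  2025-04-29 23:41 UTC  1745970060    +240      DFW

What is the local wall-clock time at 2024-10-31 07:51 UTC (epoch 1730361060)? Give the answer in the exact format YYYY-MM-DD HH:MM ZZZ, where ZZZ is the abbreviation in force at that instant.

2024-10-31 11:51 DFW

Query: 2024-10-31 07:51 UTC
Rule 3/5 (DFW, +04:00): 2024-08-29 23:54 UTC ≤ query < 2024-12-23 14:02 UTC
7·60 + 51 + 240 = 711 min
711 = 0·1440 + 711; 711 = 11·60 + 51 → 11:51, same day
→ 2024-10-31 11:51 DFW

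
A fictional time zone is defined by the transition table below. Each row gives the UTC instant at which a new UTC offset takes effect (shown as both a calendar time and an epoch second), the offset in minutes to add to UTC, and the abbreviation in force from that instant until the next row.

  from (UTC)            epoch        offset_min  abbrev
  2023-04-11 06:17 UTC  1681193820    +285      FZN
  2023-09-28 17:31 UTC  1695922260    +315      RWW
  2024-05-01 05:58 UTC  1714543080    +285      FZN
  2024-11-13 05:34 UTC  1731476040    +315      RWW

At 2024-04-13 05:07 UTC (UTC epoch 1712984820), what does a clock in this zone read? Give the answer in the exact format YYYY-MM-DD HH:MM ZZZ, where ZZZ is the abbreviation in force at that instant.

Query: 2024-04-13 05:07 UTC
Rule 2/4 (RWW, +05:15): 2023-09-28 17:31 UTC ≤ query < 2024-05-01 05:58 UTC
5·60 + 7 + 315 = 622 min
622 = 0·1440 + 622; 622 = 10·60 + 22 → 10:22, same day
→ 2024-04-13 10:22 RWW

2024-04-13 10:22 RWW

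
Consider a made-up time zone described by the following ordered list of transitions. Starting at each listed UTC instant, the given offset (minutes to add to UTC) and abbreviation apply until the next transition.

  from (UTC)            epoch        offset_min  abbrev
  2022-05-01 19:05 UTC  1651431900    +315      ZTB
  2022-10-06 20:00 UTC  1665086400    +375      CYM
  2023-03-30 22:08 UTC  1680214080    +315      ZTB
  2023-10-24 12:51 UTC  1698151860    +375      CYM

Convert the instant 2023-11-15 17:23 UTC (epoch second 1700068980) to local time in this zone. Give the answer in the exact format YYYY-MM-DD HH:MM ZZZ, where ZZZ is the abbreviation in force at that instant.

2023-11-15 23:38 CYM

Query: 2023-11-15 17:23 UTC
Rule 4/4 (CYM, +06:15): 2023-10-24 12:51 UTC ≤ query < +∞
17·60 + 23 + 375 = 1418 min
1418 = 0·1440 + 1418; 1418 = 23·60 + 38 → 23:38, same day
→ 2023-11-15 23:38 CYM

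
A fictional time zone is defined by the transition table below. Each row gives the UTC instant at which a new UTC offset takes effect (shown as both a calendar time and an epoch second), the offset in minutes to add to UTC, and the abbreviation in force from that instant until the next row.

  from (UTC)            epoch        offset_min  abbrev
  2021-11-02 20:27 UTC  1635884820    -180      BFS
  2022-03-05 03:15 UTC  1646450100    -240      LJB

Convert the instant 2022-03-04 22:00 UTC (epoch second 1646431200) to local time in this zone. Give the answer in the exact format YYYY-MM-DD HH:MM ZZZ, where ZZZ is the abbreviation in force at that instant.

Query: 2022-03-04 22:00 UTC
Rule 1/2 (BFS, -03:00): 2021-11-02 20:27 UTC ≤ query < 2022-03-05 03:15 UTC
22·60 + 0 - 180 = 1140 min
1140 = 0·1440 + 1140; 1140 = 19·60 + 0 → 19:00, same day
→ 2022-03-04 19:00 BFS

2022-03-04 19:00 BFS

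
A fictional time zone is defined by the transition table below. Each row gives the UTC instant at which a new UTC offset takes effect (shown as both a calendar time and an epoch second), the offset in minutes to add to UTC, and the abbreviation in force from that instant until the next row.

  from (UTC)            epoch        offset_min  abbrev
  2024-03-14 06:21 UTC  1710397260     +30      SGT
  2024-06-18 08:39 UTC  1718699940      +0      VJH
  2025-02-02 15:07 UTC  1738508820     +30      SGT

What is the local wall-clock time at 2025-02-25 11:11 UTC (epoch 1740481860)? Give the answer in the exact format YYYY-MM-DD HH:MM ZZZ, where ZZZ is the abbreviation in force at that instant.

2025-02-25 11:41 SGT

Query: 2025-02-25 11:11 UTC
Rule 3/3 (SGT, +00:30): 2025-02-02 15:07 UTC ≤ query < +∞
11·60 + 11 + 30 = 701 min
701 = 0·1440 + 701; 701 = 11·60 + 41 → 11:41, same day
→ 2025-02-25 11:41 SGT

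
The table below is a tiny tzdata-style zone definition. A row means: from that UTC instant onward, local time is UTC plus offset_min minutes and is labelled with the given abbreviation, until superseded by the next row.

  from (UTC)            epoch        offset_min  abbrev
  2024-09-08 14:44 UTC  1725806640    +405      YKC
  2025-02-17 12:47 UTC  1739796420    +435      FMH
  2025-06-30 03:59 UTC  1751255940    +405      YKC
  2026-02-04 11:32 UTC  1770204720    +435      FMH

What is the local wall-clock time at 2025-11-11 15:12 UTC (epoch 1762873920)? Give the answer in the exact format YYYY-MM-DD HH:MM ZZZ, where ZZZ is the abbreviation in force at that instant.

Query: 2025-11-11 15:12 UTC
Rule 3/4 (YKC, +06:45): 2025-06-30 03:59 UTC ≤ query < 2026-02-04 11:32 UTC
15·60 + 12 + 405 = 1317 min
1317 = 0·1440 + 1317; 1317 = 21·60 + 57 → 21:57, same day
→ 2025-11-11 21:57 YKC

2025-11-11 21:57 YKC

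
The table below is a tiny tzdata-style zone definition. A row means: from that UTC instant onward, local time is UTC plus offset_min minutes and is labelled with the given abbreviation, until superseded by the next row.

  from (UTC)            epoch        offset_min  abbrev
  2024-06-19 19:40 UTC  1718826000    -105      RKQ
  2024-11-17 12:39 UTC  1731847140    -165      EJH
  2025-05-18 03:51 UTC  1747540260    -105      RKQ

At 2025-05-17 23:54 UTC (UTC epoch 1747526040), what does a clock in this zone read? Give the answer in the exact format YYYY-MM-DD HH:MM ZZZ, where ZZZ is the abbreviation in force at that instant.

Query: 2025-05-17 23:54 UTC
Rule 2/3 (EJH, -02:45): 2024-11-17 12:39 UTC ≤ query < 2025-05-18 03:51 UTC
23·60 + 54 - 165 = 1269 min
1269 = 0·1440 + 1269; 1269 = 21·60 + 9 → 21:09, same day
→ 2025-05-17 21:09 EJH

2025-05-17 21:09 EJH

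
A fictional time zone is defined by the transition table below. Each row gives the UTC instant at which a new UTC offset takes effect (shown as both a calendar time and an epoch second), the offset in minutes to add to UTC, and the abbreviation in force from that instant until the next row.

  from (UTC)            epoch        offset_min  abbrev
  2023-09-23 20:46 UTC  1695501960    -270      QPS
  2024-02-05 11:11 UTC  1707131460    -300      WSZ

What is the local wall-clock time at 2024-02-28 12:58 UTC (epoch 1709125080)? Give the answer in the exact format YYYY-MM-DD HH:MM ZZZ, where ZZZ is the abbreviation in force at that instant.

Query: 2024-02-28 12:58 UTC
Rule 2/2 (WSZ, -05:00): 2024-02-05 11:11 UTC ≤ query < +∞
12·60 + 58 - 300 = 478 min
478 = 0·1440 + 478; 478 = 7·60 + 58 → 07:58, same day
→ 2024-02-28 07:58 WSZ

2024-02-28 07:58 WSZ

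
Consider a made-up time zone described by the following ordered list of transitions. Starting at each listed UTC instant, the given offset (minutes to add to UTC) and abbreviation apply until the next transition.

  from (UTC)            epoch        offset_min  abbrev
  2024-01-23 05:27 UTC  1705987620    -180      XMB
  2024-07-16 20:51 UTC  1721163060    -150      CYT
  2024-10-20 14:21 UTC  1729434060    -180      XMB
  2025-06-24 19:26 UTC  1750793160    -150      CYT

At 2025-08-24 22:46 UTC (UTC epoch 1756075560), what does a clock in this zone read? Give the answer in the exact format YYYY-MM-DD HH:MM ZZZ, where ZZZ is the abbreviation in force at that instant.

Query: 2025-08-24 22:46 UTC
Rule 4/4 (CYT, -02:30): 2025-06-24 19:26 UTC ≤ query < +∞
22·60 + 46 - 150 = 1216 min
1216 = 0·1440 + 1216; 1216 = 20·60 + 16 → 20:16, same day
→ 2025-08-24 20:16 CYT

2025-08-24 20:16 CYT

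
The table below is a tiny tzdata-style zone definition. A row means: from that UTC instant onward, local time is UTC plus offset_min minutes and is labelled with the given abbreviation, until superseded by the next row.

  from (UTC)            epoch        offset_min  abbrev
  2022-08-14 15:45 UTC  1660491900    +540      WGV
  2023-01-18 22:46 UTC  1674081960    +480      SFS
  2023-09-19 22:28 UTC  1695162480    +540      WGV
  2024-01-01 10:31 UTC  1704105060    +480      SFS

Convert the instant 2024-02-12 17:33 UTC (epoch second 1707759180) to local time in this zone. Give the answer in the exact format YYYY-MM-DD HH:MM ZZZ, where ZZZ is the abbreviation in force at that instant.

Query: 2024-02-12 17:33 UTC
Rule 4/4 (SFS, +08:00): 2024-01-01 10:31 UTC ≤ query < +∞
17·60 + 33 + 480 = 1533 min
1533 = 1·1440 + 93; 93 = 1·60 + 33 → 01:33, 2024-02-12 + 1 day = 2024-02-13
→ 2024-02-13 01:33 SFS

2024-02-13 01:33 SFS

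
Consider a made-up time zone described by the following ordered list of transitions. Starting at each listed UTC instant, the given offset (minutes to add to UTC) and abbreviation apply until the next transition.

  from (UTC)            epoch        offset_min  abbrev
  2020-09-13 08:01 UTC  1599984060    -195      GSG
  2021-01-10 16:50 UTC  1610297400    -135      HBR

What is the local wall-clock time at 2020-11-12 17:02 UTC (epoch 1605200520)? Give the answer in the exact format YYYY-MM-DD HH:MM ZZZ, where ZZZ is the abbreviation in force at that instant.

2020-11-12 13:47 GSG

Query: 2020-11-12 17:02 UTC
Rule 1/2 (GSG, -03:15): 2020-09-13 08:01 UTC ≤ query < 2021-01-10 16:50 UTC
17·60 + 2 - 195 = 827 min
827 = 0·1440 + 827; 827 = 13·60 + 47 → 13:47, same day
→ 2020-11-12 13:47 GSG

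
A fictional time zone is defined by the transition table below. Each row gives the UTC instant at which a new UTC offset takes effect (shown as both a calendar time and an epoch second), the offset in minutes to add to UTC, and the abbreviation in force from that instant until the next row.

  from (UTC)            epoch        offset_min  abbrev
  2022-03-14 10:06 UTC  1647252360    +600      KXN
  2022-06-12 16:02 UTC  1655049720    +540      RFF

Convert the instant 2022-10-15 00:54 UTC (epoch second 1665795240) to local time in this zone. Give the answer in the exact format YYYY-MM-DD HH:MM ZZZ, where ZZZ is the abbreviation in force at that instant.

Query: 2022-10-15 00:54 UTC
Rule 2/2 (RFF, +09:00): 2022-06-12 16:02 UTC ≤ query < +∞
0·60 + 54 + 540 = 594 min
594 = 0·1440 + 594; 594 = 9·60 + 54 → 09:54, same day
→ 2022-10-15 09:54 RFF

2022-10-15 09:54 RFF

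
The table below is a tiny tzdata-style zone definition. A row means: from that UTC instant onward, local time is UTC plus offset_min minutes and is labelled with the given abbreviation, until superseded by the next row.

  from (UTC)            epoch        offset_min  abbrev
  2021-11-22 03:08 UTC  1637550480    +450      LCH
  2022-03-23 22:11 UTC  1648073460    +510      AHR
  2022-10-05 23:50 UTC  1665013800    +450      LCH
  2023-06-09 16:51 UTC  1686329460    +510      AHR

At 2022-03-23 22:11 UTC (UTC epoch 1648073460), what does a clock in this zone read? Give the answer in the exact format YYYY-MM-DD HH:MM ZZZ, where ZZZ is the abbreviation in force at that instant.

2022-03-24 06:41 AHR

Query: 2022-03-23 22:11 UTC
Rule 2/4 (AHR, +08:30): 2022-03-23 22:11 UTC ≤ query < 2022-10-05 23:50 UTC
22·60 + 11 + 510 = 1841 min
1841 = 1·1440 + 401; 401 = 6·60 + 41 → 06:41, 2022-03-23 + 1 day = 2022-03-24
→ 2022-03-24 06:41 AHR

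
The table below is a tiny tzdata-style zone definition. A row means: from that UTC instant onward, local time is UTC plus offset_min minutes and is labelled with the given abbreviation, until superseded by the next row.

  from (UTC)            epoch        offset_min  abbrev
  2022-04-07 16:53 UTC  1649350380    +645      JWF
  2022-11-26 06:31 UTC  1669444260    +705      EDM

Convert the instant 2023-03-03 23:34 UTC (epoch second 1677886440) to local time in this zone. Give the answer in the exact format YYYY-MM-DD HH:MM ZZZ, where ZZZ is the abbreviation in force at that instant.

Query: 2023-03-03 23:34 UTC
Rule 2/2 (EDM, +11:45): 2022-11-26 06:31 UTC ≤ query < +∞
23·60 + 34 + 705 = 2119 min
2119 = 1·1440 + 679; 679 = 11·60 + 19 → 11:19, 2023-03-03 + 1 day = 2023-03-04
→ 2023-03-04 11:19 EDM

2023-03-04 11:19 EDM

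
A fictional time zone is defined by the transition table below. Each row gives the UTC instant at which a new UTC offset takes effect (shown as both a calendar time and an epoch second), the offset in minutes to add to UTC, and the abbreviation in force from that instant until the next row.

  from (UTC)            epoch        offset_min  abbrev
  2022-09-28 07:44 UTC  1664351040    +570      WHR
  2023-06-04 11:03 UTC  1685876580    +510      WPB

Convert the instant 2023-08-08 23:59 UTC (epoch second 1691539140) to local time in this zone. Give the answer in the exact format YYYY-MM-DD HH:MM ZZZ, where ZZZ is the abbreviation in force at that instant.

Query: 2023-08-08 23:59 UTC
Rule 2/2 (WPB, +08:30): 2023-06-04 11:03 UTC ≤ query < +∞
23·60 + 59 + 510 = 1949 min
1949 = 1·1440 + 509; 509 = 8·60 + 29 → 08:29, 2023-08-08 + 1 day = 2023-08-09
→ 2023-08-09 08:29 WPB

2023-08-09 08:29 WPB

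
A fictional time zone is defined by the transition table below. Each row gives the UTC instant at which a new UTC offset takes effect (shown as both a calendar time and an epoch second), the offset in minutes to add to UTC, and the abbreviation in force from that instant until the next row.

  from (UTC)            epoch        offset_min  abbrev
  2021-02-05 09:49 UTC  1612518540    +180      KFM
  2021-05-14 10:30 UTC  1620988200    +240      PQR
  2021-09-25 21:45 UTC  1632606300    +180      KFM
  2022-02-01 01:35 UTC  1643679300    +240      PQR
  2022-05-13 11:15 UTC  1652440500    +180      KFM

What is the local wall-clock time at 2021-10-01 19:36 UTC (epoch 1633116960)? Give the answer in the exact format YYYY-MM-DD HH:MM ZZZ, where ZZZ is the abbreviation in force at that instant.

Query: 2021-10-01 19:36 UTC
Rule 3/5 (KFM, +03:00): 2021-09-25 21:45 UTC ≤ query < 2022-02-01 01:35 UTC
19·60 + 36 + 180 = 1356 min
1356 = 0·1440 + 1356; 1356 = 22·60 + 36 → 22:36, same day
→ 2021-10-01 22:36 KFM

2021-10-01 22:36 KFM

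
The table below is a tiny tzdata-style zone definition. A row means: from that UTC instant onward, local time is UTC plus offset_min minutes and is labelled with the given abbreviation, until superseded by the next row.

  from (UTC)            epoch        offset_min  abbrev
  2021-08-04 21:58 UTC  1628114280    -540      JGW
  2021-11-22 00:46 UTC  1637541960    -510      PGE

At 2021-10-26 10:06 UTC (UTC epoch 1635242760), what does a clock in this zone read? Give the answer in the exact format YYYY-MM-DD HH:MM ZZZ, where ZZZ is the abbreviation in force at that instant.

Query: 2021-10-26 10:06 UTC
Rule 1/2 (JGW, -09:00): 2021-08-04 21:58 UTC ≤ query < 2021-11-22 00:46 UTC
10·60 + 6 - 540 = 66 min
66 = 0·1440 + 66; 66 = 1·60 + 6 → 01:06, same day
→ 2021-10-26 01:06 JGW

2021-10-26 01:06 JGW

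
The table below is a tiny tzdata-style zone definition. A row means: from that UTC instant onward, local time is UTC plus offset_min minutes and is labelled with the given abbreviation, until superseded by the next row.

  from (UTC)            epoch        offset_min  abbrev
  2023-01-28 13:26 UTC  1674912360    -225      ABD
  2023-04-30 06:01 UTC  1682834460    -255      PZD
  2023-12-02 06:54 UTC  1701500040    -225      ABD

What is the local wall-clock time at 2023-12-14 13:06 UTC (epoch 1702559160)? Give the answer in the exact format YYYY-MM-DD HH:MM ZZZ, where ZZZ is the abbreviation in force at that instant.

Query: 2023-12-14 13:06 UTC
Rule 3/3 (ABD, -03:45): 2023-12-02 06:54 UTC ≤ query < +∞
13·60 + 6 - 225 = 561 min
561 = 0·1440 + 561; 561 = 9·60 + 21 → 09:21, same day
→ 2023-12-14 09:21 ABD

2023-12-14 09:21 ABD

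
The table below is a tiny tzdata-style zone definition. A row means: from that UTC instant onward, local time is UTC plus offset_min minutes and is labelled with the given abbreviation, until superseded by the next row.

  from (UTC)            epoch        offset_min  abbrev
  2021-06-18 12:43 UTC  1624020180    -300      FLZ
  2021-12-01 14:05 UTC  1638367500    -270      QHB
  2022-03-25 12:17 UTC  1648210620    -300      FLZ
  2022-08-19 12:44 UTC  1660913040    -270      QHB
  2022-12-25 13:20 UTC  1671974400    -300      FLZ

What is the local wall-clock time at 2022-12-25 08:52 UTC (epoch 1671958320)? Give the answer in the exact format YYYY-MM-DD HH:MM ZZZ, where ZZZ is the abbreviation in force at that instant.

2022-12-25 04:22 QHB

Query: 2022-12-25 08:52 UTC
Rule 4/5 (QHB, -04:30): 2022-08-19 12:44 UTC ≤ query < 2022-12-25 13:20 UTC
8·60 + 52 - 270 = 262 min
262 = 0·1440 + 262; 262 = 4·60 + 22 → 04:22, same day
→ 2022-12-25 04:22 QHB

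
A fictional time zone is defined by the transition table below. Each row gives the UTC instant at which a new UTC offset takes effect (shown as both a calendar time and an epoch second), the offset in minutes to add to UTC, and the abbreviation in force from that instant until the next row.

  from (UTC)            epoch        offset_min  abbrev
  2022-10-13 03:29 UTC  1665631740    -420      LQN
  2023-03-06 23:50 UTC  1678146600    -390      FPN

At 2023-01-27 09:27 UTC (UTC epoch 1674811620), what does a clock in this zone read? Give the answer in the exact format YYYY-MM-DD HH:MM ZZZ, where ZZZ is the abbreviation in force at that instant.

Query: 2023-01-27 09:27 UTC
Rule 1/2 (LQN, -07:00): 2022-10-13 03:29 UTC ≤ query < 2023-03-06 23:50 UTC
9·60 + 27 - 420 = 147 min
147 = 0·1440 + 147; 147 = 2·60 + 27 → 02:27, same day
→ 2023-01-27 02:27 LQN

2023-01-27 02:27 LQN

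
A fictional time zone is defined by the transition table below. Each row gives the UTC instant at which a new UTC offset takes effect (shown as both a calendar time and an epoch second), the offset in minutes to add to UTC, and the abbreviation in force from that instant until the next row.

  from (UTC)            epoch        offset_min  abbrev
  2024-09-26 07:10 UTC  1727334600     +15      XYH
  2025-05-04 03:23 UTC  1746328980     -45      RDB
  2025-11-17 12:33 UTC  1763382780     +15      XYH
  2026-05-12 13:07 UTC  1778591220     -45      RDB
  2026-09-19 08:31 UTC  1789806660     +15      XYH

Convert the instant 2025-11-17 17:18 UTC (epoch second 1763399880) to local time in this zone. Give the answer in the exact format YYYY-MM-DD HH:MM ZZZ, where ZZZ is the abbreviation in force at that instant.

2025-11-17 17:33 XYH

Query: 2025-11-17 17:18 UTC
Rule 3/5 (XYH, +00:15): 2025-11-17 12:33 UTC ≤ query < 2026-05-12 13:07 UTC
17·60 + 18 + 15 = 1053 min
1053 = 0·1440 + 1053; 1053 = 17·60 + 33 → 17:33, same day
→ 2025-11-17 17:33 XYH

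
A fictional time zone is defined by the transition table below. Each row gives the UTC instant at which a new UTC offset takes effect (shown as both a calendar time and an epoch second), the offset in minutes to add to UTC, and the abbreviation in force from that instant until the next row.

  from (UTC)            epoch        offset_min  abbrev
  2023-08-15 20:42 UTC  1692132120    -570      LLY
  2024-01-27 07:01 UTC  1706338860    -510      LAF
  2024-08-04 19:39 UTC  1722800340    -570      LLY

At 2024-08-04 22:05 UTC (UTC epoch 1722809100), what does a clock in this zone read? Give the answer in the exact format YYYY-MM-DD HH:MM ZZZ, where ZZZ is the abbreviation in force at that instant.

Query: 2024-08-04 22:05 UTC
Rule 3/3 (LLY, -09:30): 2024-08-04 19:39 UTC ≤ query < +∞
22·60 + 5 - 570 = 755 min
755 = 0·1440 + 755; 755 = 12·60 + 35 → 12:35, same day
→ 2024-08-04 12:35 LLY

2024-08-04 12:35 LLY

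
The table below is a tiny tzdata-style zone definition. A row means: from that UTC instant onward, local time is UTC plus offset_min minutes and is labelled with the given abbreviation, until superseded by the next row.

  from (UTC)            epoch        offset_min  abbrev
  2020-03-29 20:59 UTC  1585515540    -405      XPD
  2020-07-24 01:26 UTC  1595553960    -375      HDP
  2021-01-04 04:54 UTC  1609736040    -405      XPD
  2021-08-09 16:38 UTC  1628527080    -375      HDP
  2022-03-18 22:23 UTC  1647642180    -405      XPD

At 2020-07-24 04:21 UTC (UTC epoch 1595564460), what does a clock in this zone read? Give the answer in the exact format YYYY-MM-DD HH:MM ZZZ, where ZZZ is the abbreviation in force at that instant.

2020-07-23 22:06 HDP

Query: 2020-07-24 04:21 UTC
Rule 2/5 (HDP, -06:15): 2020-07-24 01:26 UTC ≤ query < 2021-01-04 04:54 UTC
4·60 + 21 - 375 = -114 min
-114 = -1·1440 + 1326; 1326 = 22·60 + 6 → 22:06, 2020-07-24 - 1 day = 2020-07-23
→ 2020-07-23 22:06 HDP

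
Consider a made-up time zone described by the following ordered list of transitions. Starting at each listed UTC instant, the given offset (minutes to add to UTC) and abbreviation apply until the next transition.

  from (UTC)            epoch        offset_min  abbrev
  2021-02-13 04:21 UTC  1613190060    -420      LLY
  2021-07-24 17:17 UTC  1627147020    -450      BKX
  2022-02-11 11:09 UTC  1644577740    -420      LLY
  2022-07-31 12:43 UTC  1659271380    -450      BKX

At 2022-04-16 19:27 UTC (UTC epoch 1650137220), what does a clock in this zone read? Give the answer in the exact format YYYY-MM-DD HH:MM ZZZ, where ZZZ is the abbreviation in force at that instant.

2022-04-16 12:27 LLY

Query: 2022-04-16 19:27 UTC
Rule 3/4 (LLY, -07:00): 2022-02-11 11:09 UTC ≤ query < 2022-07-31 12:43 UTC
19·60 + 27 - 420 = 747 min
747 = 0·1440 + 747; 747 = 12·60 + 27 → 12:27, same day
→ 2022-04-16 12:27 LLY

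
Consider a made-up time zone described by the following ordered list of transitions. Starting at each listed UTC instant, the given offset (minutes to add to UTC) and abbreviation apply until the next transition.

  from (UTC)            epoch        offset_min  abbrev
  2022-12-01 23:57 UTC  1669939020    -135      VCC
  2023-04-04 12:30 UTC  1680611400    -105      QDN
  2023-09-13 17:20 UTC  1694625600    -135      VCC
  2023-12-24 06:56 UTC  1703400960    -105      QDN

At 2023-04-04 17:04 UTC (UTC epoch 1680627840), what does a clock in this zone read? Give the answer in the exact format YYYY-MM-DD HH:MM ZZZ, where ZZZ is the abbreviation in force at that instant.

2023-04-04 15:19 QDN

Query: 2023-04-04 17:04 UTC
Rule 2/4 (QDN, -01:45): 2023-04-04 12:30 UTC ≤ query < 2023-09-13 17:20 UTC
17·60 + 4 - 105 = 919 min
919 = 0·1440 + 919; 919 = 15·60 + 19 → 15:19, same day
→ 2023-04-04 15:19 QDN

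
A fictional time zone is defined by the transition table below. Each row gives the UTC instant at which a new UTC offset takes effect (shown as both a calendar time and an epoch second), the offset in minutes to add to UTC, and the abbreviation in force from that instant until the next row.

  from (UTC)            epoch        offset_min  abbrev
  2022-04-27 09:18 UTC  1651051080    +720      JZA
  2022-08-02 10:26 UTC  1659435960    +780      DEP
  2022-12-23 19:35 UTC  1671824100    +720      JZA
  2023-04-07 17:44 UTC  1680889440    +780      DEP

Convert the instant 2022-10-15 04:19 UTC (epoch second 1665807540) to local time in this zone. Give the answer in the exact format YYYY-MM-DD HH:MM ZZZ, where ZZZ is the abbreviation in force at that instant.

Query: 2022-10-15 04:19 UTC
Rule 2/4 (DEP, +13:00): 2022-08-02 10:26 UTC ≤ query < 2022-12-23 19:35 UTC
4·60 + 19 + 780 = 1039 min
1039 = 0·1440 + 1039; 1039 = 17·60 + 19 → 17:19, same day
→ 2022-10-15 17:19 DEP

2022-10-15 17:19 DEP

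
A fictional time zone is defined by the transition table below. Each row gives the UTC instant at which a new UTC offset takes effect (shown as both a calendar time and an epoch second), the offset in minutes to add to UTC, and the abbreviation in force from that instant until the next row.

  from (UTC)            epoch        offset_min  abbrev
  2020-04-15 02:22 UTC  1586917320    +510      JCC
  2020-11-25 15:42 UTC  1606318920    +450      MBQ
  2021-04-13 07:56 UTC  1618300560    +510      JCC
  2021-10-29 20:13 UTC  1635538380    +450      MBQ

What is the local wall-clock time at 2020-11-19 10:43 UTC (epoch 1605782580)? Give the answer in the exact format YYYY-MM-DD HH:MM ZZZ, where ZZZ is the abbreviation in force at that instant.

2020-11-19 19:13 JCC

Query: 2020-11-19 10:43 UTC
Rule 1/4 (JCC, +08:30): 2020-04-15 02:22 UTC ≤ query < 2020-11-25 15:42 UTC
10·60 + 43 + 510 = 1153 min
1153 = 0·1440 + 1153; 1153 = 19·60 + 13 → 19:13, same day
→ 2020-11-19 19:13 JCC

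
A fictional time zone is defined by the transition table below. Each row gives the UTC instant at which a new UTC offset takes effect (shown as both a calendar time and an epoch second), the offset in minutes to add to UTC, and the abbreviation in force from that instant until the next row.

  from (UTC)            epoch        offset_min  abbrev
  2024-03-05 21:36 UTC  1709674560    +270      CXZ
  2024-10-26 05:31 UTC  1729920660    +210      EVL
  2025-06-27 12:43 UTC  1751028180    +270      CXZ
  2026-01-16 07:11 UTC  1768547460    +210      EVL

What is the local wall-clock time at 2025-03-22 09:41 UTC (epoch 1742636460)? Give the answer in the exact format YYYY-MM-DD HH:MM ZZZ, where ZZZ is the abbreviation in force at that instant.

2025-03-22 13:11 EVL

Query: 2025-03-22 09:41 UTC
Rule 2/4 (EVL, +03:30): 2024-10-26 05:31 UTC ≤ query < 2025-06-27 12:43 UTC
9·60 + 41 + 210 = 791 min
791 = 0·1440 + 791; 791 = 13·60 + 11 → 13:11, same day
→ 2025-03-22 13:11 EVL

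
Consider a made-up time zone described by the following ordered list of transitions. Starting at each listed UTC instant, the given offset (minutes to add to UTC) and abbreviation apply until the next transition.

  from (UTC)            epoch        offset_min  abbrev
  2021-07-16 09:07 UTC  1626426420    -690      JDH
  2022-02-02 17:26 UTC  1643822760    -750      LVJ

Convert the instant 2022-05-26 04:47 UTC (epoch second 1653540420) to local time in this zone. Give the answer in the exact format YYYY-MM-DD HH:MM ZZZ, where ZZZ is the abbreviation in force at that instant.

Query: 2022-05-26 04:47 UTC
Rule 2/2 (LVJ, -12:30): 2022-02-02 17:26 UTC ≤ query < +∞
4·60 + 47 - 750 = -463 min
-463 = -1·1440 + 977; 977 = 16·60 + 17 → 16:17, 2022-05-26 - 1 day = 2022-05-25
→ 2022-05-25 16:17 LVJ

2022-05-25 16:17 LVJ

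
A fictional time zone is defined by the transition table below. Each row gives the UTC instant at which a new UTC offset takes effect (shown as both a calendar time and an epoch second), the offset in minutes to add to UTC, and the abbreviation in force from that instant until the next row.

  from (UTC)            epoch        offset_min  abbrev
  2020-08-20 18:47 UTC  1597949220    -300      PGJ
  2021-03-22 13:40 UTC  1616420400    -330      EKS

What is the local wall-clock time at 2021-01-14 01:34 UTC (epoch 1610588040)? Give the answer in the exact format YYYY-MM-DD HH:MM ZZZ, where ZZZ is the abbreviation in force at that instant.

2021-01-13 20:34 PGJ

Query: 2021-01-14 01:34 UTC
Rule 1/2 (PGJ, -05:00): 2020-08-20 18:47 UTC ≤ query < 2021-03-22 13:40 UTC
1·60 + 34 - 300 = -206 min
-206 = -1·1440 + 1234; 1234 = 20·60 + 34 → 20:34, 2021-01-14 - 1 day = 2021-01-13
→ 2021-01-13 20:34 PGJ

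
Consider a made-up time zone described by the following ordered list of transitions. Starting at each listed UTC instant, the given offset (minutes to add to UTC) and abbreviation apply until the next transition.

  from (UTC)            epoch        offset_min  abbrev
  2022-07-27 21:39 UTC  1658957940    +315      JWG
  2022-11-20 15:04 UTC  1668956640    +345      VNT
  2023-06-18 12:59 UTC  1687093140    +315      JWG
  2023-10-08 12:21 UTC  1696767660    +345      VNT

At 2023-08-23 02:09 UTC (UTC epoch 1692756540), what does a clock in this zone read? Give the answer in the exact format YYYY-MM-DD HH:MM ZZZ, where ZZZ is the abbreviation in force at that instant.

2023-08-23 07:24 JWG

Query: 2023-08-23 02:09 UTC
Rule 3/4 (JWG, +05:15): 2023-06-18 12:59 UTC ≤ query < 2023-10-08 12:21 UTC
2·60 + 9 + 315 = 444 min
444 = 0·1440 + 444; 444 = 7·60 + 24 → 07:24, same day
→ 2023-08-23 07:24 JWG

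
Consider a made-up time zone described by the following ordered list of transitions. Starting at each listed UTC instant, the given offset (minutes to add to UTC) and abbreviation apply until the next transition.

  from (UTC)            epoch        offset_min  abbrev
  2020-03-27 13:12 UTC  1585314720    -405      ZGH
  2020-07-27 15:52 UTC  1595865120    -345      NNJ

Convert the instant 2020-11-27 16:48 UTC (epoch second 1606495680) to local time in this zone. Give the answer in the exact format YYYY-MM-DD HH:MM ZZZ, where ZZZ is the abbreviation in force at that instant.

2020-11-27 11:03 NNJ

Query: 2020-11-27 16:48 UTC
Rule 2/2 (NNJ, -05:45): 2020-07-27 15:52 UTC ≤ query < +∞
16·60 + 48 - 345 = 663 min
663 = 0·1440 + 663; 663 = 11·60 + 3 → 11:03, same day
→ 2020-11-27 11:03 NNJ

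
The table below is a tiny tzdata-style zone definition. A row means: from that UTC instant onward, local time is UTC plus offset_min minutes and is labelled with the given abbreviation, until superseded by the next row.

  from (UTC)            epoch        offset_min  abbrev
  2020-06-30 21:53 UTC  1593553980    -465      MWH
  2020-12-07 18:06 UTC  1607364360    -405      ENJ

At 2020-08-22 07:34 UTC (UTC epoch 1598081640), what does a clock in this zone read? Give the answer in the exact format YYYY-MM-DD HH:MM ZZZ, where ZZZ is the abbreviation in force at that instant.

2020-08-21 23:49 MWH

Query: 2020-08-22 07:34 UTC
Rule 1/2 (MWH, -07:45): 2020-06-30 21:53 UTC ≤ query < 2020-12-07 18:06 UTC
7·60 + 34 - 465 = -11 min
-11 = -1·1440 + 1429; 1429 = 23·60 + 49 → 23:49, 2020-08-22 - 1 day = 2020-08-21
→ 2020-08-21 23:49 MWH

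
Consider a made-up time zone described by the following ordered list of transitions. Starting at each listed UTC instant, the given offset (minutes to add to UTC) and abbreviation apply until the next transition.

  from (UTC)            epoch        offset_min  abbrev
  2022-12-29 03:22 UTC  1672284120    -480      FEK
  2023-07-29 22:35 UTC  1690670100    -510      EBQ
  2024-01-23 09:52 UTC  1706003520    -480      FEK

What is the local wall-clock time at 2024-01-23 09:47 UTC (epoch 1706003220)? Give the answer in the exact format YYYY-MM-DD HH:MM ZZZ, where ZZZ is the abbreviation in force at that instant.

Query: 2024-01-23 09:47 UTC
Rule 2/3 (EBQ, -08:30): 2023-07-29 22:35 UTC ≤ query < 2024-01-23 09:52 UTC
9·60 + 47 - 510 = 77 min
77 = 0·1440 + 77; 77 = 1·60 + 17 → 01:17, same day
→ 2024-01-23 01:17 EBQ

2024-01-23 01:17 EBQ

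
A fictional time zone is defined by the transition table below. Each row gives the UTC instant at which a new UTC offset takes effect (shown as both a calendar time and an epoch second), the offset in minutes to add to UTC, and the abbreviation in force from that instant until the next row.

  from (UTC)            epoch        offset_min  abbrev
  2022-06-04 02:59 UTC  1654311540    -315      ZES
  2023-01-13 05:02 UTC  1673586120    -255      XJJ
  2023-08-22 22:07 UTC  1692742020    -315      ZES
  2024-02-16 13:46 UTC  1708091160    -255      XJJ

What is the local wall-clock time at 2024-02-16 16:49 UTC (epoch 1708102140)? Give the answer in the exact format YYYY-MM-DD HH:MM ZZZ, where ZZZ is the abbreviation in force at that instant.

2024-02-16 12:34 XJJ

Query: 2024-02-16 16:49 UTC
Rule 4/4 (XJJ, -04:15): 2024-02-16 13:46 UTC ≤ query < +∞
16·60 + 49 - 255 = 754 min
754 = 0·1440 + 754; 754 = 12·60 + 34 → 12:34, same day
→ 2024-02-16 12:34 XJJ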